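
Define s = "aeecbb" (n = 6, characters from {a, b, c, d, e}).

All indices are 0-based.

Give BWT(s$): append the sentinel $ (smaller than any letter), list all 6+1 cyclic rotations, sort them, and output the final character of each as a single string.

b$bceea

rank  rotation last
    0  $aeecbb  b
    1  aeecbb$  $
    2  b$aeecb  b
    3  bb$aeec  c
    4  cbb$aee  e
    5  ecbb$ae  e
    6  eecbb$a  a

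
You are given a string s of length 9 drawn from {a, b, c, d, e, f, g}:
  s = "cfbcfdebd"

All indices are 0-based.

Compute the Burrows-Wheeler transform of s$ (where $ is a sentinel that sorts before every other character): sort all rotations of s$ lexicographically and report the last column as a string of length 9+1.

rank  rotation    last
    0  $cfbcfdebd  d
    1  bcfdebd$cf  f
    2  bd$cfbcfde  e
    3  cfbcfdebd$  $
    4  cfdebd$cfb  b
    5  d$cfbcfdeb  b
    6  debd$cfbcf  f
    7  ebd$cfbcfd  d
    8  fbcfdebd$c  c
    9  fdebd$cfbc  c

dfe$bbfdcc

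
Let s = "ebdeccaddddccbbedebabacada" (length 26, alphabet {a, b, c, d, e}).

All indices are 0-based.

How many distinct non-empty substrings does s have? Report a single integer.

rank→(start, suffix):
  0 → (25, 'a')
  1 → (19, 'abacada')
  2 → (21, 'acada')
  3 → (23, 'ada')
  4 → (6, 'addddccbbedebabacada')
  5 → (18, 'babacada')
  6 → (20, 'bacada')
  7 → (13, 'bbedebabacada')
  8 → (1, 'bdeccaddddccbbedebabacada')
  9 → (14, 'bedebabacada')
  10 → (22, 'cada')
  11 → (5, 'caddddccbbedebabacada')
  12 → (12, 'cbbedebabacada')
  13 → (4, 'ccaddddccbbedebabacada')
  14 → (11, 'ccbbedebabacada')
  15 → (24, 'da')
  16 → (10, 'dccbbedebabacada')
  17 → (9, 'ddccbbedebabacada')
  18 → (8, 'dddccbbedebabacada')
  19 → (7, 'ddddccbbedebabacada')
  20 → (16, 'debabacada')
  21 → (2, 'deccaddddccbbedebabacada')
  22 → (17, 'ebabacada')
  23 → (0, 'ebdeccaddddccbbedebabacada')
  24 → (3, 'eccaddddccbbedebabacada')
  25 → (15, 'edebabacada')

SA = [25, 19, 21, 23, 6, 18, 20, 13, 1, 14, 22, 5, 12, 4, 11, 24, 10, 9, 8, 7, 16, 2, 17, 0, 3, 15]
[i] adj suffixes → lcp
  [1] 25/19 → 1 ('a')
  [2] 19/21 → 1 ('a')
  [3] 21/23 → 1 ('a')
  [4] 23/6 → 2 ('ad')
  [5] 6/18 → 0 ('')
  [6] 18/20 → 2 ('ba')
  [7] 20/13 → 1 ('b')
  [8] 13/1 → 1 ('b')
  [9] 1/14 → 1 ('b')
  [10] 14/22 → 0 ('')
  [11] 22/5 → 3 ('cad')
  [12] 5/12 → 1 ('c')
  [13] 12/4 → 1 ('c')
  [14] 4/11 → 2 ('cc')
  [15] 11/24 → 0 ('')
  [16] 24/10 → 1 ('d')
  [17] 10/9 → 1 ('d')
  [18] 9/8 → 2 ('dd')
  [19] 8/7 → 3 ('ddd')
  [20] 7/16 → 1 ('d')
  [21] 16/2 → 2 ('de')
  [22] 2/17 → 0 ('')
  [23] 17/0 → 2 ('eb')
  [24] 0/3 → 1 ('e')
  [25] 3/15 → 1 ('e')

n(n+1)/2 = 26·27/2 = 351
Σ LCP = 0 + 1 + 1 + 1 + 2 + 0 + 2 + 1 + 1 + 1 + 0 + 3 + 1 + 1 + 2 + 0 + 1 + 1 + 2 + 3 + 1 + 2 + 0 + 2 + 1 + 1 = 31
distinct = 351 − 31 = 320

320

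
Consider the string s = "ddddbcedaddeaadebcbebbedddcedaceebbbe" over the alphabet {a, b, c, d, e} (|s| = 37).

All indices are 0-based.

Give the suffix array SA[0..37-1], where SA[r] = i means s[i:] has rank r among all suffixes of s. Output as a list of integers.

[12, 29, 8, 13, 33, 34, 20, 16, 4, 35, 18, 21, 17, 26, 5, 30, 28, 7, 3, 25, 2, 24, 1, 23, 0, 9, 10, 14, 36, 11, 32, 19, 15, 27, 6, 22, 31]

rank | idx | suffix
   0 |  12 | aadebcbebbedddcedaceebbbe
   1 |  29 | aceebbbe
   2 |   8 | addeaadebcbebbedddcedaceebbbe
   3 |  13 | adebcbebbedddcedaceebbbe
   4 |  33 | bbbe
   5 |  34 | bbe
   6 |  20 | bbedddcedaceebbbe
   7 |  16 | bcbebbedddcedaceebbbe
   8 |   4 | bcedaddeaadebcbebbedddcedaceebbbe
   9 |  35 | be
  10 |  18 | bebbedddcedaceebbbe
  11 |  21 | bedddcedaceebbbe
  12 |  17 | cbebbedddcedaceebbbe
  13 |  26 | cedaceebbbe
  14 |   5 | cedaddeaadebcbebbedddcedaceebbbe
  15 |  30 | ceebbbe
  16 |  28 | daceebbbe
  17 |   7 | daddeaadebcbebbedddcedaceebbbe
  18 |   3 | dbcedaddeaadebcbebbedddcedaceebbbe
  19 |  25 | dcedaceebbbe
  20 |   2 | ddbcedaddeaadebcbebbedddcedaceebbbe
  21 |  24 | ddcedaceebbbe
  22 |   1 | dddbcedaddeaadebcbebbedddcedaceebbbe
  23 |  23 | dddcedaceebbbe
  24 |   0 | ddddbcedaddeaadebcbebbedddcedaceebbbe
  25 |   9 | ddeaadebcbebbedddcedaceebbbe
  26 |  10 | deaadebcbebbedddcedaceebbbe
  27 |  14 | debcbebbedddcedaceebbbe
  28 |  36 | e
  29 |  11 | eaadebcbebbedddcedaceebbbe
  30 |  32 | ebbbe
  31 |  19 | ebbedddcedaceebbbe
  32 |  15 | ebcbebbedddcedaceebbbe
  33 |  27 | edaceebbbe
  34 |   6 | edaddeaadebcbebbedddcedaceebbbe
  35 |  22 | edddcedaceebbbe
  36 |  31 | eebbbe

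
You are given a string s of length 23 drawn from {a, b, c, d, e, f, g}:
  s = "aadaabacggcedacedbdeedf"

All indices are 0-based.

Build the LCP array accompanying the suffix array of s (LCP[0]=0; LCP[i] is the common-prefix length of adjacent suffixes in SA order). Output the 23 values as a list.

[0, 2, 1, 1, 2, 1, 0, 1, 0, 3, 1, 0, 2, 1, 1, 1, 0, 2, 2, 1, 0, 0, 1]

sorted suffixes:
  #0 SA[0]=3  'aabacggcedacedbdeedf'
  #1 SA[1]=0  'aadaabacggcedacedbdeedf'
  #2 SA[2]=4  'abacggcedacedbdeedf'
  #3 SA[3]=13  'acedbdeedf'
  #4 SA[4]=6  'acggcedacedbdeedf'
  #5 SA[5]=1  'adaabacggcedacedbdeedf'
  #6 SA[6]=5  'bacggcedacedbdeedf'
  #7 SA[7]=17  'bdeedf'
  #8 SA[8]=10  'cedacedbdeedf'
  #9 SA[9]=14  'cedbdeedf'
  #10 SA[10]=7  'cggcedacedbdeedf'
  #11 SA[11]=2  'daabacggcedacedbdeedf'
  #12 SA[12]=12  'dacedbdeedf'
  #13 SA[13]=16  'dbdeedf'
  #14 SA[14]=18  'deedf'
  #15 SA[15]=21  'df'
  #16 SA[16]=11  'edacedbdeedf'
  #17 SA[17]=15  'edbdeedf'
  #18 SA[18]=20  'edf'
  #19 SA[19]=19  'eedf'
  #20 SA[20]=22  'f'
  #21 SA[21]=9  'gcedacedbdeedf'
  #22 SA[22]=8  'ggcedacedbdeedf'

SA = [3, 0, 4, 13, 6, 1, 5, 17, 10, 14, 7, 2, 12, 16, 18, 21, 11, 15, 20, 19, 22, 9, 8]
rank  pair      lcp
   1  s[3:],s[0:]  2  'aa'
   2  s[0:],s[4:]  1  'a'
   3  s[4:],s[13:]  1  'a'
   4  s[13:],s[6:]  2  'ac'
   5  s[6:],s[1:]  1  'a'
   6  s[1:],s[5:]  0  ''
   7  s[5:],s[17:]  1  'b'
   8  s[17:],s[10:]  0  ''
   9  s[10:],s[14:]  3  'ced'
  10  s[14:],s[7:]  1  'c'
  11  s[7:],s[2:]  0  ''
  12  s[2:],s[12:]  2  'da'
  13  s[12:],s[16:]  1  'd'
  14  s[16:],s[18:]  1  'd'
  15  s[18:],s[21:]  1  'd'
  16  s[21:],s[11:]  0  ''
  17  s[11:],s[15:]  2  'ed'
  18  s[15:],s[20:]  2  'ed'
  19  s[20:],s[19:]  1  'e'
  20  s[19:],s[22:]  0  ''
  21  s[22:],s[9:]  0  ''
  22  s[9:],s[8:]  1  'g'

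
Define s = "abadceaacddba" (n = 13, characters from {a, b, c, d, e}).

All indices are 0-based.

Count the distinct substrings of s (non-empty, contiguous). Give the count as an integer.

rank→(start, suffix):
  0 → (12, 'a')
  1 → (6, 'aacddba')
  2 → (0, 'abadceaacddba')
  3 → (7, 'acddba')
  4 → (2, 'adceaacddba')
  5 → (11, 'ba')
  6 → (1, 'badceaacddba')
  7 → (8, 'cddba')
  8 → (4, 'ceaacddba')
  9 → (10, 'dba')
  10 → (3, 'dceaacddba')
  11 → (9, 'ddba')
  12 → (5, 'eaacddba')

SA = [12, 6, 0, 7, 2, 11, 1, 8, 4, 10, 3, 9, 5]
rank  pair      lcp
   1  s[12:],s[6:]  1  'a'
   2  s[6:],s[0:]  1  'a'
   3  s[0:],s[7:]  1  'a'
   4  s[7:],s[2:]  1  'a'
   5  s[2:],s[11:]  0  ''
   6  s[11:],s[1:]  2  'ba'
   7  s[1:],s[8:]  0  ''
   8  s[8:],s[4:]  1  'c'
   9  s[4:],s[10:]  0  ''
  10  s[10:],s[3:]  1  'd'
  11  s[3:],s[9:]  1  'd'
  12  s[9:],s[5:]  0  ''

n(n+1)/2 = 13·14/2 = 91
Σ LCP = 0 + 1 + 1 + 1 + 1 + 0 + 2 + 0 + 1 + 0 + 1 + 1 + 0 = 9
distinct = 91 − 9 = 82

82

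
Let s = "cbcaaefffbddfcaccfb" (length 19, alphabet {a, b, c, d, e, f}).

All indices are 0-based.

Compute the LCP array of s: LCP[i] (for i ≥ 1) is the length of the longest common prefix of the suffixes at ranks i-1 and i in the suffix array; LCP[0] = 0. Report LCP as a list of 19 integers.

rank | idx | suffix
   0 |   3 | aaefffbddfcaccfb
   1 |  14 | accfb
   2 |   4 | aefffbddfcaccfb
   3 |  18 | b
   4 |   1 | bcaaefffbddfcaccfb
   5 |   9 | bddfcaccfb
   6 |   2 | caaefffbddfcaccfb
   7 |  13 | caccfb
   8 |   0 | cbcaaefffbddfcaccfb
   9 |  15 | ccfb
  10 |  16 | cfb
  11 |  10 | ddfcaccfb
  12 |  11 | dfcaccfb
  13 |   5 | efffbddfcaccfb
  14 |  17 | fb
  15 |   8 | fbddfcaccfb
  16 |  12 | fcaccfb
  17 |   7 | ffbddfcaccfb
  18 |   6 | fffbddfcaccfb

SA = [3, 14, 4, 18, 1, 9, 2, 13, 0, 15, 16, 10, 11, 5, 17, 8, 12, 7, 6]
[i] adj suffixes → lcp
  [1] 3/14 → 1 ('a')
  [2] 14/4 → 1 ('a')
  [3] 4/18 → 0 ('')
  [4] 18/1 → 1 ('b')
  [5] 1/9 → 1 ('b')
  [6] 9/2 → 0 ('')
  [7] 2/13 → 2 ('ca')
  [8] 13/0 → 1 ('c')
  [9] 0/15 → 1 ('c')
  [10] 15/16 → 1 ('c')
  [11] 16/10 → 0 ('')
  [12] 10/11 → 1 ('d')
  [13] 11/5 → 0 ('')
  [14] 5/17 → 0 ('')
  [15] 17/8 → 2 ('fb')
  [16] 8/12 → 1 ('f')
  [17] 12/7 → 1 ('f')
  [18] 7/6 → 2 ('ff')

[0, 1, 1, 0, 1, 1, 0, 2, 1, 1, 1, 0, 1, 0, 0, 2, 1, 1, 2]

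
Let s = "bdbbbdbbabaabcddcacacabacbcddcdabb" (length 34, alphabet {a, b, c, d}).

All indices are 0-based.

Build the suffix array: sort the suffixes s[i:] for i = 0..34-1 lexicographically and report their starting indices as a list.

rank | idx | suffix
   0 |  10 | aabcddcacacabacbcddcdabb
   1 |   8 | abaabcddcacacabacbcddcdabb
   2 |  21 | abacbcddcdabb
   3 |  31 | abb
   4 |  11 | abcddcacacabacbcddcdabb
   5 |  19 | acabacbcddcdabb
   6 |  17 | acacabacbcddcdabb
   7 |  23 | acbcddcdabb
   8 |  33 | b
   9 |   9 | baabcddcacacabacbcddcdabb
  10 |   7 | babaabcddcacacabacbcddcdabb
  11 |  22 | bacbcddcdabb
  12 |  32 | bb
  13 |   6 | bbabaabcddcacacabacbcddcdabb
  14 |   2 | bbbdbbabaabcddcacacabacbcddcdabb
  15 |   3 | bbdbbabaabcddcacacabacbcddcdabb
  16 |  12 | bcddcacacabacbcddcdabb
  17 |  25 | bcddcdabb
  18 |   4 | bdbbabaabcddcacacabacbcddcdabb
  19 |   0 | bdbbbdbbabaabcddcacacabacbcddcdabb
  20 |  20 | cabacbcddcdabb
  21 |  18 | cacabacbcddcdabb
  22 |  16 | cacacabacbcddcdabb
  23 |  24 | cbcddcdabb
  24 |  29 | cdabb
  25 |  13 | cddcacacabacbcddcdabb
  26 |  26 | cddcdabb
  27 |  30 | dabb
  28 |   5 | dbbabaabcddcacacabacbcddcdabb
  29 |   1 | dbbbdbbabaabcddcacacabacbcddcdabb
  30 |  15 | dcacacabacbcddcdabb
  31 |  28 | dcdabb
  32 |  14 | ddcacacabacbcddcdabb
  33 |  27 | ddcdabb

[10, 8, 21, 31, 11, 19, 17, 23, 33, 9, 7, 22, 32, 6, 2, 3, 12, 25, 4, 0, 20, 18, 16, 24, 29, 13, 26, 30, 5, 1, 15, 28, 14, 27]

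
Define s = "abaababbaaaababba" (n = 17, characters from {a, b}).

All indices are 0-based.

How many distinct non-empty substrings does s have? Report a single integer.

sorted suffixes:
  #0 SA[0]=16  'a'
  #1 SA[1]=8  'aaaababba'
  #2 SA[2]=9  'aaababba'
  #3 SA[3]=10  'aababba'
  #4 SA[4]=2  'aababbaaaababba'
  #5 SA[5]=0  'abaababbaaaababba'
  #6 SA[6]=11  'ababba'
  #7 SA[7]=3  'ababbaaaababba'
  #8 SA[8]=13  'abba'
  #9 SA[9]=5  'abbaaaababba'
  #10 SA[10]=15  'ba'
  #11 SA[11]=7  'baaaababba'
  #12 SA[12]=1  'baababbaaaababba'
  #13 SA[13]=12  'babba'
  #14 SA[14]=4  'babbaaaababba'
  #15 SA[15]=14  'bba'
  #16 SA[16]=6  'bbaaaababba'

SA = [16, 8, 9, 10, 2, 0, 11, 3, 13, 5, 15, 7, 1, 12, 4, 14, 6]
i: (SA[i-1],SA[i]) lcp shared
  1: (16,8) 1 'a'
  2: (8,9) 3 'aaa'
  3: (9,10) 2 'aa'
  4: (10,2) 7 'aababba'
  5: (2,0) 1 'a'
  6: (0,11) 3 'aba'
  7: (11,3) 6 'ababba'
  8: (3,13) 2 'ab'
  9: (13,5) 4 'abba'
  10: (5,15) 0 ''
  11: (15,7) 2 'ba'
  12: (7,1) 3 'baa'
  13: (1,12) 2 'ba'
  14: (12,4) 5 'babba'
  15: (4,14) 1 'b'
  16: (14,6) 3 'bba'

n(n+1)/2 = 17·18/2 = 153
Σ LCP = 0 + 1 + 3 + 2 + 7 + 1 + 3 + 6 + 2 + 4 + 0 + 2 + 3 + 2 + 5 + 1 + 3 = 45
distinct = 153 − 45 = 108

108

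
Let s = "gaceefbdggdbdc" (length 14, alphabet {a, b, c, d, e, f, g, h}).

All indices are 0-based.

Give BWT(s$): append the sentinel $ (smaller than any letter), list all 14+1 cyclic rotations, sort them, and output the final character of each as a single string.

rank  rotation         last
    0  $gaceefbdggdbdc  c
    1  aceefbdggdbdc$g  g
    2  bdc$gaceefbdggd  d
    3  bdggdbdc$gaceef  f
    4  c$gaceefbdggdbd  d
    5  ceefbdggdbdc$ga  a
    6  dbdc$gaceefbdgg  g
    7  dc$gaceefbdggdb  b
    8  dggdbdc$gaceefb  b
    9  eefbdggdbdc$gac  c
   10  efbdggdbdc$gace  e
   11  fbdggdbdc$gacee  e
   12  gaceefbdggdbdc$  $
   13  gdbdc$gaceefbdg  g
   14  ggdbdc$gaceefbd  d

cgdfdagbbcee$gd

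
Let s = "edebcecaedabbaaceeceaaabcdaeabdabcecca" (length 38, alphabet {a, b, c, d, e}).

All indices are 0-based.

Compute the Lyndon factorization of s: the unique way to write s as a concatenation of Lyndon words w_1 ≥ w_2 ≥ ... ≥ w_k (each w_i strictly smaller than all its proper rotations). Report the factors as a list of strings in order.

emit factor 1: 'e' (i=0, period=1)
emit factor 2: 'de' (i=1, period=2)
emit factor 3: 'bcec' (i=3, period=4)
emit factor 4: 'aed' (i=7, period=3)
emit factor 5: 'abb' (i=10, period=3)
emit factor 6: 'aaceece' (i=13, period=7)
emit factor 7: 'aaabcdaeabdabcecc' (i=20, period=17)
emit factor 8: 'a' (i=37, period=1)

["e", "de", "bcec", "aed", "abb", "aaceece", "aaabcdaeabdabcecc", "a"]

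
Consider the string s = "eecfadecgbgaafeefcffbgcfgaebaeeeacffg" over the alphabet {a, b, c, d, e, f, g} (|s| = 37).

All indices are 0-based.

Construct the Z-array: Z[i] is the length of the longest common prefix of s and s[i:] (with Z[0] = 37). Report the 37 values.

Z[0]=37
i=1: i≥r, start 0; Z[1]=1 extend→box=[1,2)
i=2: i≥r, start 0; Z[2]=0
i=3: i≥r, start 0; Z[3]=0
i=4: i≥r, start 0; Z[4]=0
i=5: i≥r, start 0; Z[5]=0
i=6: i≥r, start 0; Z[6]=1 extend→box=[6,7)
i=7: i≥r, start 0; Z[7]=0
i=8: i≥r, start 0; Z[8]=0
i=9: i≥r, start 0; Z[9]=0
i=10: i≥r, start 0; Z[10]=0
i=11: i≥r, start 0; Z[11]=0
i=12: i≥r, start 0; Z[12]=0
i=13: i≥r, start 0; Z[13]=0
i=14: i≥r, start 0; Z[14]=2 extend→box=[14,16)
i=15: min(r-i=1, Z[1]=1)=1; Z[15]=1
i=16: i≥r, start 0; Z[16]=0
i=17: i≥r, start 0; Z[17]=0
i=18: i≥r, start 0; Z[18]=0
i=19: i≥r, start 0; Z[19]=0
i=20: i≥r, start 0; Z[20]=0
i=21: i≥r, start 0; Z[21]=0
i=22: i≥r, start 0; Z[22]=0
i=23: i≥r, start 0; Z[23]=0
i=24: i≥r, start 0; Z[24]=0
i=25: i≥r, start 0; Z[25]=0
i=26: i≥r, start 0; Z[26]=1 extend→box=[26,27)
i=27: i≥r, start 0; Z[27]=0
i=28: i≥r, start 0; Z[28]=0
i=29: i≥r, start 0; Z[29]=2 extend→box=[29,31)
i=30: min(r-i=1, Z[1]=1)=1; Z[30]=2 extend→box=[30,32)
i=31: min(r-i=1, Z[1]=1)=1; Z[31]=1
i=32: i≥r, start 0; Z[32]=0
i=33: i≥r, start 0; Z[33]=0
i=34: i≥r, start 0; Z[34]=0
i=35: i≥r, start 0; Z[35]=0
i=36: i≥r, start 0; Z[36]=0

[37, 1, 0, 0, 0, 0, 1, 0, 0, 0, 0, 0, 0, 0, 2, 1, 0, 0, 0, 0, 0, 0, 0, 0, 0, 0, 1, 0, 0, 2, 2, 1, 0, 0, 0, 0, 0]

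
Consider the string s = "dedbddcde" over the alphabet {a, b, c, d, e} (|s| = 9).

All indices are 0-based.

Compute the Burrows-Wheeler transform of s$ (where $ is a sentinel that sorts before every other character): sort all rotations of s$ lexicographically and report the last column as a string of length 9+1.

eddedbc$dd

rank  rotation    last
    0  $dedbddcde  e
    1  bddcde$ded  d
    2  cde$dedbdd  d
    3  dbddcde$de  e
    4  dcde$dedbd  d
    5  ddcde$dedb  b
    6  de$dedbddc  c
    7  dedbddcde$  $
    8  e$dedbddcd  d
    9  edbddcde$d  d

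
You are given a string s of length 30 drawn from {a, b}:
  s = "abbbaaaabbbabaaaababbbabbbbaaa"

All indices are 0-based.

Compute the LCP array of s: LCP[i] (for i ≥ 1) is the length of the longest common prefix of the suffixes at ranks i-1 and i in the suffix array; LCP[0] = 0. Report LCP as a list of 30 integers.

[0, 1, 2, 3, 5, 3, 4, 2, 3, 1, 3, 2, 5, 6, 4, 0, 4, 6, 2, 3, 5, 1, 5, 3, 4, 2, 6, 4, 5, 3]

sorted suffixes:
  #0 SA[0]=29  'a'
  #1 SA[1]=28  'aa'
  #2 SA[2]=27  'aaa'
  #3 SA[3]=13  'aaaababbbabbbbaaa'
  #4 SA[4]=4  'aaaabbbabaaaababbbabbbbaaa'
  #5 SA[5]=14  'aaababbbabbbbaaa'
  #6 SA[6]=5  'aaabbbabaaaababbbabbbbaaa'
  #7 SA[7]=15  'aababbbabbbbaaa'
  #8 SA[8]=6  'aabbbabaaaababbbabbbbaaa'
  #9 SA[9]=11  'abaaaababbbabbbbaaa'
  #10 SA[10]=16  'ababbbabbbbaaa'
  #11 SA[11]=0  'abbbaaaabbbabaaaababbbabbbbaaa'
  #12 SA[12]=7  'abbbabaaaababbbabbbbaaa'
  #13 SA[13]=18  'abbbabbbbaaa'
  #14 SA[14]=22  'abbbbaaa'
  #15 SA[15]=26  'baaa'
  #16 SA[16]=12  'baaaababbbabbbbaaa'
  #17 SA[17]=3  'baaaabbbabaaaababbbabbbbaaa'
  #18 SA[18]=10  'babaaaababbbabbbbaaa'
  #19 SA[19]=17  'babbbabbbbaaa'
  #20 SA[20]=21  'babbbbaaa'
  #21 SA[21]=25  'bbaaa'
  #22 SA[22]=2  'bbaaaabbbabaaaababbbabbbbaaa'
  #23 SA[23]=9  'bbabaaaababbbabbbbaaa'
  #24 SA[24]=20  'bbabbbbaaa'
  #25 SA[25]=24  'bbbaaa'
  #26 SA[26]=1  'bbbaaaabbbabaaaababbbabbbbaaa'
  #27 SA[27]=8  'bbbabaaaababbbabbbbaaa'
  #28 SA[28]=19  'bbbabbbbaaa'
  #29 SA[29]=23  'bbbbaaa'

SA = [29, 28, 27, 13, 4, 14, 5, 15, 6, 11, 16, 0, 7, 18, 22, 26, 12, 3, 10, 17, 21, 25, 2, 9, 20, 24, 1, 8, 19, 23]
[i] adj suffixes → lcp
  [1] 29/28 → 1 ('a')
  [2] 28/27 → 2 ('aa')
  [3] 27/13 → 3 ('aaa')
  [4] 13/4 → 5 ('aaaab')
  [5] 4/14 → 3 ('aaa')
  [6] 14/5 → 4 ('aaab')
  [7] 5/15 → 2 ('aa')
  [8] 15/6 → 3 ('aab')
  [9] 6/11 → 1 ('a')
  [10] 11/16 → 3 ('aba')
  [11] 16/0 → 2 ('ab')
  [12] 0/7 → 5 ('abbba')
  [13] 7/18 → 6 ('abbbab')
  [14] 18/22 → 4 ('abbb')
  [15] 22/26 → 0 ('')
  [16] 26/12 → 4 ('baaa')
  [17] 12/3 → 6 ('baaaab')
  [18] 3/10 → 2 ('ba')
  [19] 10/17 → 3 ('bab')
  [20] 17/21 → 5 ('babbb')
  [21] 21/25 → 1 ('b')
  [22] 25/2 → 5 ('bbaaa')
  [23] 2/9 → 3 ('bba')
  [24] 9/20 → 4 ('bbab')
  [25] 20/24 → 2 ('bb')
  [26] 24/1 → 6 ('bbbaaa')
  [27] 1/8 → 4 ('bbba')
  [28] 8/19 → 5 ('bbbab')
  [29] 19/23 → 3 ('bbb')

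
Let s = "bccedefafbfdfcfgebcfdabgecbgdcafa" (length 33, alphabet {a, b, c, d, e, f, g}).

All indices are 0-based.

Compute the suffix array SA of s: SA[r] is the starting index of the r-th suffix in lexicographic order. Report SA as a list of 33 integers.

[32, 21, 30, 7, 0, 17, 9, 26, 22, 29, 25, 1, 2, 18, 13, 20, 28, 4, 11, 16, 24, 3, 5, 31, 6, 8, 12, 19, 10, 14, 27, 15, 23]

rank | idx | suffix
   0 |  32 | a
   1 |  21 | abgecbgdcafa
   2 |  30 | afa
   3 |   7 | afbfdfcfgebcfdabgecbgdcafa
   4 |   0 | bccedefafbfdfcfgebcfdabgecbgdcafa
   5 |  17 | bcfdabgecbgdcafa
   6 |   9 | bfdfcfgebcfdabgecbgdcafa
   7 |  26 | bgdcafa
   8 |  22 | bgecbgdcafa
   9 |  29 | cafa
  10 |  25 | cbgdcafa
  11 |   1 | ccedefafbfdfcfgebcfdabgecbgdcafa
  12 |   2 | cedefafbfdfcfgebcfdabgecbgdcafa
  13 |  18 | cfdabgecbgdcafa
  14 |  13 | cfgebcfdabgecbgdcafa
  15 |  20 | dabgecbgdcafa
  16 |  28 | dcafa
  17 |   4 | defafbfdfcfgebcfdabgecbgdcafa
  18 |  11 | dfcfgebcfdabgecbgdcafa
  19 |  16 | ebcfdabgecbgdcafa
  20 |  24 | ecbgdcafa
  21 |   3 | edefafbfdfcfgebcfdabgecbgdcafa
  22 |   5 | efafbfdfcfgebcfdabgecbgdcafa
  23 |  31 | fa
  24 |   6 | fafbfdfcfgebcfdabgecbgdcafa
  25 |   8 | fbfdfcfgebcfdabgecbgdcafa
  26 |  12 | fcfgebcfdabgecbgdcafa
  27 |  19 | fdabgecbgdcafa
  28 |  10 | fdfcfgebcfdabgecbgdcafa
  29 |  14 | fgebcfdabgecbgdcafa
  30 |  27 | gdcafa
  31 |  15 | gebcfdabgecbgdcafa
  32 |  23 | gecbgdcafa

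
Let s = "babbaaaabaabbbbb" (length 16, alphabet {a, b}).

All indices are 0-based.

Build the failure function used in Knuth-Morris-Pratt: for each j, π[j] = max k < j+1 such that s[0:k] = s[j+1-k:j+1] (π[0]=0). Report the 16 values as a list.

π[0] = 0
j=1 s[j]='a': π[1]=0 (border '')
j=2 s[j]='b': π[2]=1 (border 'b')
j=3 s[j]='b': k: 1→0; π[3]=1 (border 'b')
j=4 s[j]='a': π[4]=2 (border 'ba')
j=5 s[j]='a': k: 2→0; π[5]=0 (border '')
j=6 s[j]='a': π[6]=0 (border '')
j=7 s[j]='a': π[7]=0 (border '')
j=8 s[j]='b': π[8]=1 (border 'b')
j=9 s[j]='a': π[9]=2 (border 'ba')
j=10 s[j]='a': k: 2→0; π[10]=0 (border '')
j=11 s[j]='b': π[11]=1 (border 'b')
j=12 s[j]='b': k: 1→0; π[12]=1 (border 'b')
j=13 s[j]='b': k: 1→0; π[13]=1 (border 'b')
j=14 s[j]='b': k: 1→0; π[14]=1 (border 'b')
j=15 s[j]='b': k: 1→0; π[15]=1 (border 'b')

[0, 0, 1, 1, 2, 0, 0, 0, 1, 2, 0, 1, 1, 1, 1, 1]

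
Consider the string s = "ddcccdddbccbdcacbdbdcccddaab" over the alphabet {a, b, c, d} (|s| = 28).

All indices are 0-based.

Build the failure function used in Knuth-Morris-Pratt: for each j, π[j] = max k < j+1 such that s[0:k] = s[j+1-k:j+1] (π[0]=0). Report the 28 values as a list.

[0, 1, 0, 0, 0, 1, 2, 2, 0, 0, 0, 0, 1, 0, 0, 0, 0, 1, 0, 1, 0, 0, 0, 1, 2, 0, 0, 0]

π[0] = 0
j=1 s[j]='d': π[1]=1 (border 'd')
j=2 s[j]='c': k: 1→0; π[2]=0 (border '')
j=3 s[j]='c': π[3]=0 (border '')
j=4 s[j]='c': π[4]=0 (border '')
j=5 s[j]='d': π[5]=1 (border 'd')
j=6 s[j]='d': π[6]=2 (border 'dd')
j=7 s[j]='d': k: 2→1; π[7]=2 (border 'dd')
j=8 s[j]='b': k: 2→1→0; π[8]=0 (border '')
j=9 s[j]='c': π[9]=0 (border '')
j=10 s[j]='c': π[10]=0 (border '')
j=11 s[j]='b': π[11]=0 (border '')
j=12 s[j]='d': π[12]=1 (border 'd')
j=13 s[j]='c': k: 1→0; π[13]=0 (border '')
j=14 s[j]='a': π[14]=0 (border '')
j=15 s[j]='c': π[15]=0 (border '')
j=16 s[j]='b': π[16]=0 (border '')
j=17 s[j]='d': π[17]=1 (border 'd')
j=18 s[j]='b': k: 1→0; π[18]=0 (border '')
j=19 s[j]='d': π[19]=1 (border 'd')
j=20 s[j]='c': k: 1→0; π[20]=0 (border '')
j=21 s[j]='c': π[21]=0 (border '')
j=22 s[j]='c': π[22]=0 (border '')
j=23 s[j]='d': π[23]=1 (border 'd')
j=24 s[j]='d': π[24]=2 (border 'dd')
j=25 s[j]='a': k: 2→1→0; π[25]=0 (border '')
j=26 s[j]='a': π[26]=0 (border '')
j=27 s[j]='b': π[27]=0 (border '')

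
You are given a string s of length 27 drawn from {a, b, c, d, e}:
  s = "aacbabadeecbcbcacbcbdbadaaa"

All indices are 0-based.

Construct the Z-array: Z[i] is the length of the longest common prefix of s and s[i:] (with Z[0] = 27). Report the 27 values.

Z[0]=27
i=1: outside box; Z[1]=1 extend→box=[1,2)
i=2: outside box; Z[2]=0
i=3: outside box; Z[3]=0
i=4: outside box; Z[4]=1 extend→box=[4,5)
i=5: outside box; Z[5]=0
i=6: outside box; Z[6]=1 extend→box=[6,7)
i=7: outside box; Z[7]=0
i=8: outside box; Z[8]=0
i=9: outside box; Z[9]=0
i=10: outside box; Z[10]=0
i=11: outside box; Z[11]=0
i=12: outside box; Z[12]=0
i=13: outside box; Z[13]=0
i=14: outside box; Z[14]=0
i=15: outside box; Z[15]=1 extend→box=[15,16)
i=16: outside box; Z[16]=0
i=17: outside box; Z[17]=0
i=18: outside box; Z[18]=0
i=19: outside box; Z[19]=0
i=20: outside box; Z[20]=0
i=21: outside box; Z[21]=0
i=22: outside box; Z[22]=1 extend→box=[22,23)
i=23: outside box; Z[23]=0
i=24: outside box; Z[24]=2 extend→box=[24,26)
i=25: min(r-i=1, Z[1]=1)=1; Z[25]=2 extend→box=[25,27)
i=26: min(r-i=1, Z[1]=1)=1; Z[26]=1

[27, 1, 0, 0, 1, 0, 1, 0, 0, 0, 0, 0, 0, 0, 0, 1, 0, 0, 0, 0, 0, 0, 1, 0, 2, 2, 1]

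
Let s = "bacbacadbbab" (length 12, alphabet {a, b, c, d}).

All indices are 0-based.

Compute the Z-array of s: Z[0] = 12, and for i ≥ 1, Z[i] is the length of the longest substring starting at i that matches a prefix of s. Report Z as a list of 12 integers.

Z[0]=12
i=1: outside box; Z[1]=0
i=2: outside box; Z[2]=0
i=3: outside box; Z[3]=3 scan→box=[3,6)
i=4: min(r-i=2, Z[1]=0)=0; Z[4]=0
i=5: min(r-i=1, Z[2]=0)=0; Z[5]=0
i=6: outside box; Z[6]=0
i=7: outside box; Z[7]=0
i=8: outside box; Z[8]=1 scan→box=[8,9)
i=9: outside box; Z[9]=2 scan→box=[9,11)
i=10: min(r-i=1, Z[1]=0)=0; Z[10]=0
i=11: outside box; Z[11]=1 scan→box=[11,12)

[12, 0, 0, 3, 0, 0, 0, 0, 1, 2, 0, 1]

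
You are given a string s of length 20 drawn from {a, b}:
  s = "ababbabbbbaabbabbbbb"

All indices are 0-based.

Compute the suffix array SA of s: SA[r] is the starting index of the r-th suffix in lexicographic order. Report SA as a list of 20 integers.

[10, 0, 2, 11, 5, 14, 19, 9, 1, 4, 13, 18, 8, 3, 12, 17, 7, 16, 6, 15]

sorted suffixes:
  #0 SA[0]=10  'aabbabbbbb'
  #1 SA[1]=0  'ababbabbbbaabbabbbbb'
  #2 SA[2]=2  'abbabbbbaabbabbbbb'
  #3 SA[3]=11  'abbabbbbb'
  #4 SA[4]=5  'abbbbaabbabbbbb'
  #5 SA[5]=14  'abbbbb'
  #6 SA[6]=19  'b'
  #7 SA[7]=9  'baabbabbbbb'
  #8 SA[8]=1  'babbabbbbaabbabbbbb'
  #9 SA[9]=4  'babbbbaabbabbbbb'
  #10 SA[10]=13  'babbbbb'
  #11 SA[11]=18  'bb'
  #12 SA[12]=8  'bbaabbabbbbb'
  #13 SA[13]=3  'bbabbbbaabbabbbbb'
  #14 SA[14]=12  'bbabbbbb'
  #15 SA[15]=17  'bbb'
  #16 SA[16]=7  'bbbaabbabbbbb'
  #17 SA[17]=16  'bbbb'
  #18 SA[18]=6  'bbbbaabbabbbbb'
  #19 SA[19]=15  'bbbbb'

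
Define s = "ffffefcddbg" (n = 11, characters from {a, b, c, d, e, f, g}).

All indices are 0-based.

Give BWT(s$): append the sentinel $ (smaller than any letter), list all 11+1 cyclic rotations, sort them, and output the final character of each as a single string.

rank  rotation      last
    0  $ffffefcddbg  g
    1  bg$ffffefcdd  d
    2  cddbg$ffffef  f
    3  dbg$ffffefcd  d
    4  ddbg$ffffefc  c
    5  efcddbg$ffff  f
    6  fcddbg$ffffe  e
    7  fefcddbg$fff  f
    8  ffefcddbg$ff  f
    9  fffefcddbg$f  f
   10  ffffefcddbg$  $
   11  g$ffffefcddb  b

gdfdcfefff$b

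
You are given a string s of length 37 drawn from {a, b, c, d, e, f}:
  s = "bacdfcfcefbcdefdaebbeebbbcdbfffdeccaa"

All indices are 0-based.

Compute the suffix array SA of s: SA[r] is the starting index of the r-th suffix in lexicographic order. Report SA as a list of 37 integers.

[36, 35, 1, 16, 0, 22, 23, 18, 24, 10, 19, 27, 34, 33, 25, 11, 2, 7, 5, 15, 26, 31, 12, 3, 21, 17, 32, 20, 8, 13, 9, 6, 4, 14, 30, 29, 28]

rank | idx | suffix
   0 |  36 | a
   1 |  35 | aa
   2 |   1 | acdfcfcefbcdefdaebbeebbbcdbfffdeccaa
   3 |  16 | aebbeebbbcdbfffdeccaa
   4 |   0 | bacdfcfcefbcdefdaebbeebbbcdbfffdeccaa
   5 |  22 | bbbcdbfffdeccaa
   6 |  23 | bbcdbfffdeccaa
   7 |  18 | bbeebbbcdbfffdeccaa
   8 |  24 | bcdbfffdeccaa
   9 |  10 | bcdefdaebbeebbbcdbfffdeccaa
  10 |  19 | beebbbcdbfffdeccaa
  11 |  27 | bfffdeccaa
  12 |  34 | caa
  13 |  33 | ccaa
  14 |  25 | cdbfffdeccaa
  15 |  11 | cdefdaebbeebbbcdbfffdeccaa
  16 |   2 | cdfcfcefbcdefdaebbeebbbcdbfffdeccaa
  17 |   7 | cefbcdefdaebbeebbbcdbfffdeccaa
  18 |   5 | cfcefbcdefdaebbeebbbcdbfffdeccaa
  19 |  15 | daebbeebbbcdbfffdeccaa
  20 |  26 | dbfffdeccaa
  21 |  31 | deccaa
  22 |  12 | defdaebbeebbbcdbfffdeccaa
  23 |   3 | dfcfcefbcdefdaebbeebbbcdbfffdeccaa
  24 |  21 | ebbbcdbfffdeccaa
  25 |  17 | ebbeebbbcdbfffdeccaa
  26 |  32 | eccaa
  27 |  20 | eebbbcdbfffdeccaa
  28 |   8 | efbcdefdaebbeebbbcdbfffdeccaa
  29 |  13 | efdaebbeebbbcdbfffdeccaa
  30 |   9 | fbcdefdaebbeebbbcdbfffdeccaa
  31 |   6 | fcefbcdefdaebbeebbbcdbfffdeccaa
  32 |   4 | fcfcefbcdefdaebbeebbbcdbfffdeccaa
  33 |  14 | fdaebbeebbbcdbfffdeccaa
  34 |  30 | fdeccaa
  35 |  29 | ffdeccaa
  36 |  28 | fffdeccaa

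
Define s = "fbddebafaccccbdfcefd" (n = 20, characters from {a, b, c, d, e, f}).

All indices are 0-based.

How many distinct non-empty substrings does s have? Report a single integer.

rank→(start, suffix):
  0 → (8, 'accccbdfcefd')
  1 → (6, 'afaccccbdfcefd')
  2 → (5, 'bafaccccbdfcefd')
  3 → (1, 'bddebafaccccbdfcefd')
  4 → (13, 'bdfcefd')
  5 → (12, 'cbdfcefd')
  6 → (11, 'ccbdfcefd')
  7 → (10, 'cccbdfcefd')
  8 → (9, 'ccccbdfcefd')
  9 → (16, 'cefd')
  10 → (19, 'd')
  11 → (2, 'ddebafaccccbdfcefd')
  12 → (3, 'debafaccccbdfcefd')
  13 → (14, 'dfcefd')
  14 → (4, 'ebafaccccbdfcefd')
  15 → (17, 'efd')
  16 → (7, 'faccccbdfcefd')
  17 → (0, 'fbddebafaccccbdfcefd')
  18 → (15, 'fcefd')
  19 → (18, 'fd')

SA = [8, 6, 5, 1, 13, 12, 11, 10, 9, 16, 19, 2, 3, 14, 4, 17, 7, 0, 15, 18]
i: (SA[i-1],SA[i]) lcp shared
  1: (8,6) 1 'a'
  2: (6,5) 0 ''
  3: (5,1) 1 'b'
  4: (1,13) 2 'bd'
  5: (13,12) 0 ''
  6: (12,11) 1 'c'
  7: (11,10) 2 'cc'
  8: (10,9) 3 'ccc'
  9: (9,16) 1 'c'
  10: (16,19) 0 ''
  11: (19,2) 1 'd'
  12: (2,3) 1 'd'
  13: (3,14) 1 'd'
  14: (14,4) 0 ''
  15: (4,17) 1 'e'
  16: (17,7) 0 ''
  17: (7,0) 1 'f'
  18: (0,15) 1 'f'
  19: (15,18) 1 'f'

n(n+1)/2 = 20·21/2 = 210
Σ LCP = 0 + 1 + 0 + 1 + 2 + 0 + 1 + 2 + 3 + 1 + 0 + 1 + 1 + 1 + 0 + 1 + 0 + 1 + 1 + 1 = 18
distinct = 210 − 18 = 192

192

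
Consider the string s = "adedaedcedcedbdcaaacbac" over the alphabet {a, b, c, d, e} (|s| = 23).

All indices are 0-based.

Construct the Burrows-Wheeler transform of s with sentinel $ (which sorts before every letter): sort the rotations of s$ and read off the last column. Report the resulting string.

rank  rotation                  last
    0  $adedaedcedcedbdcaaacbac  c
    1  aaacbac$adedaedcedcedbdc  c
    2  aacbac$adedaedcedcedbdca  a
    3  ac$adedaedcedcedbdcaaacb  b
    4  acbac$adedaedcedcedbdcaa  a
    5  adedaedcedcedbdcaaacbac$  $
    6  aedcedcedbdcaaacbac$aded  d
    7  bac$adedaedcedcedbdcaaac  c
    8  bdcaaacbac$adedaedcedced  d
    9  c$adedaedcedcedbdcaaacba  a
   10  caaacbac$adedaedcedcedbd  d
   11  cbac$adedaedcedcedbdcaaa  a
   12  cedbdcaaacbac$adedaedced  d
   13  cedcedbdcaaacbac$adedaed  d
   14  daedcedcedbdcaaacbac$ade  e
   15  dbdcaaacbac$adedaedcedce  e
   16  dcaaacbac$adedaedcedcedb  b
   17  dcedbdcaaacbac$adedaedce  e
   18  dcedcedbdcaaacbac$adedae  e
   19  dedaedcedcedbdcaaacbac$a  a
   20  edaedcedcedbdcaaacbac$ad  d
   21  edbdcaaacbac$adedaedcedc  c
   22  edcedbdcaaacbac$adedaedc  c
   23  edcedcedbdcaaacbac$adeda  a

ccaba$dcdadaddeebeeadcca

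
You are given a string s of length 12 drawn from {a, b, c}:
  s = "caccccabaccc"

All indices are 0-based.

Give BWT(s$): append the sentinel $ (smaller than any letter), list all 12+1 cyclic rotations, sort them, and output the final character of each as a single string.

rank  rotation       last
    0  $caccccabaccc  c
    1  abaccc$cacccc  c
    2  accc$caccccab  b
    3  accccabaccc$c  c
    4  baccc$cacccca  a
    5  c$caccccabacc  c
    6  cabaccc$caccc  c
    7  caccccabaccc$  $
    8  cc$caccccabac  c
    9  ccabaccc$cacc  c
   10  ccc$caccccaba  a
   11  cccabaccc$cac  c
   12  ccccabaccc$ca  a

ccbcacc$ccaca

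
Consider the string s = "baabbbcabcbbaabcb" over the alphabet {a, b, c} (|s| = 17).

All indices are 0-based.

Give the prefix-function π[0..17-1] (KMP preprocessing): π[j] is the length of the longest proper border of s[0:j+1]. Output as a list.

[0, 0, 0, 1, 1, 1, 0, 0, 1, 0, 1, 1, 2, 3, 4, 0, 1]

π[0] = 0
j=1 s[j]='a': π[1]=0 (border '')
j=2 s[j]='a': π[2]=0 (border '')
j=3 s[j]='b': π[3]=1 (border 'b')
j=4 s[j]='b': k: 1→0; π[4]=1 (border 'b')
j=5 s[j]='b': k: 1→0; π[5]=1 (border 'b')
j=6 s[j]='c': k: 1→0; π[6]=0 (border '')
j=7 s[j]='a': π[7]=0 (border '')
j=8 s[j]='b': π[8]=1 (border 'b')
j=9 s[j]='c': k: 1→0; π[9]=0 (border '')
j=10 s[j]='b': π[10]=1 (border 'b')
j=11 s[j]='b': k: 1→0; π[11]=1 (border 'b')
j=12 s[j]='a': π[12]=2 (border 'ba')
j=13 s[j]='a': π[13]=3 (border 'baa')
j=14 s[j]='b': π[14]=4 (border 'baab')
j=15 s[j]='c': k: 4→1→0; π[15]=0 (border '')
j=16 s[j]='b': π[16]=1 (border 'b')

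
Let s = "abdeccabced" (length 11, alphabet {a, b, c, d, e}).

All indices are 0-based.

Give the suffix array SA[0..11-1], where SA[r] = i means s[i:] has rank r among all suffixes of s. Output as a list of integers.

sorted suffixes:
  #0 SA[0]=6  'abced'
  #1 SA[1]=0  'abdeccabced'
  #2 SA[2]=7  'bced'
  #3 SA[3]=1  'bdeccabced'
  #4 SA[4]=5  'cabced'
  #5 SA[5]=4  'ccabced'
  #6 SA[6]=8  'ced'
  #7 SA[7]=10  'd'
  #8 SA[8]=2  'deccabced'
  #9 SA[9]=3  'eccabced'
  #10 SA[10]=9  'ed'

[6, 0, 7, 1, 5, 4, 8, 10, 2, 3, 9]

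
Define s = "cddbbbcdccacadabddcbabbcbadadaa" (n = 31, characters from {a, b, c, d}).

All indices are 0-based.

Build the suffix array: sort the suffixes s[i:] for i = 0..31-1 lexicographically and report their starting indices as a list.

rank→(start, suffix):
  0 → (30, 'a')
  1 → (29, 'aa')
  2 → (20, 'abbcbadadaa')
  3 → (14, 'abddcbabbcbadadaa')
  4 → (10, 'acadabddcbabbcbadadaa')
  5 → (27, 'adaa')
  6 → (12, 'adabddcbabbcbadadaa')
  7 → (25, 'adadaa')
  8 → (19, 'babbcbadadaa')
  9 → (24, 'badadaa')
  10 → (3, 'bbbcdccacadabddcbabbcbadadaa')
  11 → (21, 'bbcbadadaa')
  12 → (4, 'bbcdccacadabddcbabbcbadadaa')
  13 → (22, 'bcbadadaa')
  14 → (5, 'bcdccacadabddcbabbcbadadaa')
  15 → (15, 'bddcbabbcbadadaa')
  16 → (9, 'cacadabddcbabbcbadadaa')
  17 → (11, 'cadabddcbabbcbadadaa')
  18 → (18, 'cbabbcbadadaa')
  19 → (23, 'cbadadaa')
  20 → (8, 'ccacadabddcbabbcbadadaa')
  21 → (6, 'cdccacadabddcbabbcbadadaa')
  22 → (0, 'cddbbbcdccacadabddcbabbcbadadaa')
  23 → (28, 'daa')
  24 → (13, 'dabddcbabbcbadadaa')
  25 → (26, 'dadaa')
  26 → (2, 'dbbbcdccacadabddcbabbcbadadaa')
  27 → (17, 'dcbabbcbadadaa')
  28 → (7, 'dccacadabddcbabbcbadadaa')
  29 → (1, 'ddbbbcdccacadabddcbabbcbadadaa')
  30 → (16, 'ddcbabbcbadadaa')

[30, 29, 20, 14, 10, 27, 12, 25, 19, 24, 3, 21, 4, 22, 5, 15, 9, 11, 18, 23, 8, 6, 0, 28, 13, 26, 2, 17, 7, 1, 16]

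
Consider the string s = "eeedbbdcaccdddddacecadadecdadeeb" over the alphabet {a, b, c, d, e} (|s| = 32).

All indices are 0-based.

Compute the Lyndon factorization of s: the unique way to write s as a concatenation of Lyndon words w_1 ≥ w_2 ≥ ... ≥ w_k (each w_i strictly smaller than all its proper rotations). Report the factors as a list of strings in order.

["e", "e", "e", "d", "bbdc", "accdddddacecadadecdadeeb"]

emit factor 1: 'e' (i=0, period=1)
emit factor 2: 'e' (i=1, period=1)
emit factor 3: 'e' (i=2, period=1)
emit factor 4: 'd' (i=3, period=1)
emit factor 5: 'bbdc' (i=4, period=4)
emit factor 6: 'accdddddacecadadecdadeeb' (i=8, period=24)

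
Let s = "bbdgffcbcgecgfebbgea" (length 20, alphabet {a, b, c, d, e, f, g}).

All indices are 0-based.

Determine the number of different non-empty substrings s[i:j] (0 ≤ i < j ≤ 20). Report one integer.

193

rank | idx | suffix
   0 |  19 | a
   1 |   0 | bbdgffcbcgecgfebbgea
   2 |  15 | bbgea
   3 |   7 | bcgecgfebbgea
   4 |   1 | bdgffcbcgecgfebbgea
   5 |  16 | bgea
   6 |   6 | cbcgecgfebbgea
   7 |   8 | cgecgfebbgea
   8 |  11 | cgfebbgea
   9 |   2 | dgffcbcgecgfebbgea
  10 |  18 | ea
  11 |  14 | ebbgea
  12 |  10 | ecgfebbgea
  13 |   5 | fcbcgecgfebbgea
  14 |  13 | febbgea
  15 |   4 | ffcbcgecgfebbgea
  16 |  17 | gea
  17 |   9 | gecgfebbgea
  18 |  12 | gfebbgea
  19 |   3 | gffcbcgecgfebbgea

SA = [19, 0, 15, 7, 1, 16, 6, 8, 11, 2, 18, 14, 10, 5, 13, 4, 17, 9, 12, 3]
rank  pair      lcp
   1  s[19:],s[0:]  0  ''
   2  s[0:],s[15:]  2  'bb'
   3  s[15:],s[7:]  1  'b'
   4  s[7:],s[1:]  1  'b'
   5  s[1:],s[16:]  1  'b'
   6  s[16:],s[6:]  0  ''
   7  s[6:],s[8:]  1  'c'
   8  s[8:],s[11:]  2  'cg'
   9  s[11:],s[2:]  0  ''
  10  s[2:],s[18:]  0  ''
  11  s[18:],s[14:]  1  'e'
  12  s[14:],s[10:]  1  'e'
  13  s[10:],s[5:]  0  ''
  14  s[5:],s[13:]  1  'f'
  15  s[13:],s[4:]  1  'f'
  16  s[4:],s[17:]  0  ''
  17  s[17:],s[9:]  2  'ge'
  18  s[9:],s[12:]  1  'g'
  19  s[12:],s[3:]  2  'gf'

n(n+1)/2 = 20·21/2 = 210
Σ LCP = 0 + 0 + 2 + 1 + 1 + 1 + 0 + 1 + 2 + 0 + 0 + 1 + 1 + 0 + 1 + 1 + 0 + 2 + 1 + 2 = 17
distinct = 210 − 17 = 193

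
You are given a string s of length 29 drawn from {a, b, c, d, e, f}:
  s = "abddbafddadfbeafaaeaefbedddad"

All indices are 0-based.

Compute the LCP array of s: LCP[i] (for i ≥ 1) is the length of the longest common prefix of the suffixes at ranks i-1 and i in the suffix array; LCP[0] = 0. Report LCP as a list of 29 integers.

rank→(start, suffix):
  0 → (16, 'aaeaefbedddad')
  1 → (0, 'abddbafddadfbeafaaeaefbedddad')
  2 → (27, 'ad')
  3 → (9, 'adfbeafaaeaefbedddad')
  4 → (17, 'aeaefbedddad')
  5 → (19, 'aefbedddad')
  6 → (14, 'afaaeaefbedddad')
  7 → (5, 'afddadfbeafaaeaefbedddad')
  8 → (4, 'bafddadfbeafaaeaefbedddad')
  9 → (1, 'bddbafddadfbeafaaeaefbedddad')
  10 → (12, 'beafaaeaefbedddad')
  11 → (22, 'bedddad')
  12 → (28, 'd')
  13 → (26, 'dad')
  14 → (8, 'dadfbeafaaeaefbedddad')
  15 → (3, 'dbafddadfbeafaaeaefbedddad')
  16 → (25, 'ddad')
  17 → (7, 'ddadfbeafaaeaefbedddad')
  18 → (2, 'ddbafddadfbeafaaeaefbedddad')
  19 → (24, 'dddad')
  20 → (10, 'dfbeafaaeaefbedddad')
  21 → (18, 'eaefbedddad')
  22 → (13, 'eafaaeaefbedddad')
  23 → (23, 'edddad')
  24 → (20, 'efbedddad')
  25 → (15, 'faaeaefbedddad')
  26 → (11, 'fbeafaaeaefbedddad')
  27 → (21, 'fbedddad')
  28 → (6, 'fddadfbeafaaeaefbedddad')

SA = [16, 0, 27, 9, 17, 19, 14, 5, 4, 1, 12, 22, 28, 26, 8, 3, 25, 7, 2, 24, 10, 18, 13, 23, 20, 15, 11, 21, 6]
rank  pair      lcp
   1  s[16:],s[0:]  1  'a'
   2  s[0:],s[27:]  1  'a'
   3  s[27:],s[9:]  2  'ad'
   4  s[9:],s[17:]  1  'a'
   5  s[17:],s[19:]  2  'ae'
   6  s[19:],s[14:]  1  'a'
   7  s[14:],s[5:]  2  'af'
   8  s[5:],s[4:]  0  ''
   9  s[4:],s[1:]  1  'b'
  10  s[1:],s[12:]  1  'b'
  11  s[12:],s[22:]  2  'be'
  12  s[22:],s[28:]  0  ''
  13  s[28:],s[26:]  1  'd'
  14  s[26:],s[8:]  3  'dad'
  15  s[8:],s[3:]  1  'd'
  16  s[3:],s[25:]  1  'd'
  17  s[25:],s[7:]  4  'ddad'
  18  s[7:],s[2:]  2  'dd'
  19  s[2:],s[24:]  2  'dd'
  20  s[24:],s[10:]  1  'd'
  21  s[10:],s[18:]  0  ''
  22  s[18:],s[13:]  2  'ea'
  23  s[13:],s[23:]  1  'e'
  24  s[23:],s[20:]  1  'e'
  25  s[20:],s[15:]  0  ''
  26  s[15:],s[11:]  1  'f'
  27  s[11:],s[21:]  3  'fbe'
  28  s[21:],s[6:]  1  'f'

[0, 1, 1, 2, 1, 2, 1, 2, 0, 1, 1, 2, 0, 1, 3, 1, 1, 4, 2, 2, 1, 0, 2, 1, 1, 0, 1, 3, 1]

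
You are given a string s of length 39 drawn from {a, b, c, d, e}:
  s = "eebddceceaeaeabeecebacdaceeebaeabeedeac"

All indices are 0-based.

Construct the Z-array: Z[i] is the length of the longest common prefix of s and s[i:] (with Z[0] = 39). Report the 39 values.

[39, 1, 0, 0, 0, 0, 1, 0, 1, 0, 1, 0, 1, 0, 0, 2, 1, 0, 1, 0, 0, 0, 0, 0, 0, 2, 3, 1, 0, 0, 1, 0, 0, 2, 1, 0, 1, 0, 0]

Z[0]=39
i=1: outside box; Z[1]=1 grow→box=[1,2)
i=2: outside box; Z[2]=0
i=3: outside box; Z[3]=0
i=4: outside box; Z[4]=0
i=5: outside box; Z[5]=0
i=6: outside box; Z[6]=1 grow→box=[6,7)
i=7: outside box; Z[7]=0
i=8: outside box; Z[8]=1 grow→box=[8,9)
i=9: outside box; Z[9]=0
i=10: outside box; Z[10]=1 grow→box=[10,11)
i=11: outside box; Z[11]=0
i=12: outside box; Z[12]=1 grow→box=[12,13)
i=13: outside box; Z[13]=0
i=14: outside box; Z[14]=0
i=15: outside box; Z[15]=2 grow→box=[15,17)
i=16: min(r-i=1, Z[1]=1)=1; Z[16]=1
i=17: outside box; Z[17]=0
i=18: outside box; Z[18]=1 grow→box=[18,19)
i=19: outside box; Z[19]=0
i=20: outside box; Z[20]=0
i=21: outside box; Z[21]=0
i=22: outside box; Z[22]=0
i=23: outside box; Z[23]=0
i=24: outside box; Z[24]=0
i=25: outside box; Z[25]=2 grow→box=[25,27)
i=26: min(r-i=1, Z[1]=1)=1; Z[26]=3 grow→box=[26,29)
i=27: min(r-i=2, Z[1]=1)=1; Z[27]=1
i=28: min(r-i=1, Z[2]=0)=0; Z[28]=0
i=29: outside box; Z[29]=0
i=30: outside box; Z[30]=1 grow→box=[30,31)
i=31: outside box; Z[31]=0
i=32: outside box; Z[32]=0
i=33: outside box; Z[33]=2 grow→box=[33,35)
i=34: min(r-i=1, Z[1]=1)=1; Z[34]=1
i=35: outside box; Z[35]=0
i=36: outside box; Z[36]=1 grow→box=[36,37)
i=37: outside box; Z[37]=0
i=38: outside box; Z[38]=0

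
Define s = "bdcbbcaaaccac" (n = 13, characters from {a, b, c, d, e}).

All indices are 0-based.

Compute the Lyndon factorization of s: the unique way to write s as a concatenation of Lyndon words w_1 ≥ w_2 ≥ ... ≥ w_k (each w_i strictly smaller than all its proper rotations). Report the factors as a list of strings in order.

emit factor 1: 'bdc' (i=0, period=3)
emit factor 2: 'bbc' (i=3, period=3)
emit factor 3: 'aaaccac' (i=6, period=7)

["bdc", "bbc", "aaaccac"]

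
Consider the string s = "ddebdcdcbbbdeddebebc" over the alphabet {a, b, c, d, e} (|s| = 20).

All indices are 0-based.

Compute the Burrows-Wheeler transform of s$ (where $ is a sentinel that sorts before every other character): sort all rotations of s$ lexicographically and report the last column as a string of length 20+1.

ccbeebebddcb$eddbbddd

rank  rotation               last
    0  $ddebdcdcbbbdeddebebc  c
    1  bbbdeddebebc$ddebdcdc  c
    2  bbdeddebebc$ddebdcdcb  b
    3  bc$ddebdcdcbbbdeddebe  e
    4  bdcdcbbbdeddebebc$dde  e
    5  bdeddebebc$ddebdcdcbb  b
    6  bebc$ddebdcdcbbbdedde  e
    7  c$ddebdcdcbbbdeddebeb  b
    8  cbbbdeddebebc$ddebdcd  d
    9  cdcbbbdeddebebc$ddebd  d
   10  dcbbbdeddebebc$ddebdc  c
   11  dcdcbbbdeddebebc$ddeb  b
   12  ddebdcdcbbbdeddebebc$  $
   13  ddebebc$ddebdcdcbbbde  e
   14  debdcdcbbbdeddebebc$d  d
   15  debebc$ddebdcdcbbbded  d
   16  deddebebc$ddebdcdcbbb  b
   17  ebc$ddebdcdcbbbdeddeb  b
   18  ebdcdcbbbdeddebebc$dd  d
   19  ebebc$ddebdcdcbbbdedd  d
   20  eddebebc$ddebdcdcbbbd  d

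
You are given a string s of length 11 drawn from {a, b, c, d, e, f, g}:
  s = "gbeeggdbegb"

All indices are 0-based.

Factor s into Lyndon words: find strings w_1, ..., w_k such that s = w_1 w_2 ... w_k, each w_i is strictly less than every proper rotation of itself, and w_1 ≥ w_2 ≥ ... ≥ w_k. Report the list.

emit factor 1: 'g' (i=0, period=1)
emit factor 2: 'beeggdbeg' (i=1, period=9)
emit factor 3: 'b' (i=10, period=1)

["g", "beeggdbeg", "b"]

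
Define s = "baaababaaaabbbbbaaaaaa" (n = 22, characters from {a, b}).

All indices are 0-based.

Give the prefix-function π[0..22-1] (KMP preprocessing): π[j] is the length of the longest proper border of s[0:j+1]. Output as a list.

π[0] = 0
j=1 s[j]='a': π[1]=0 (border '')
j=2 s[j]='a': π[2]=0 (border '')
j=3 s[j]='a': π[3]=0 (border '')
j=4 s[j]='b': π[4]=1 (border 'b')
j=5 s[j]='a': π[5]=2 (border 'ba')
j=6 s[j]='b': k: 2→0; π[6]=1 (border 'b')
j=7 s[j]='a': π[7]=2 (border 'ba')
j=8 s[j]='a': π[8]=3 (border 'baa')
j=9 s[j]='a': π[9]=4 (border 'baaa')
j=10 s[j]='a': k: 4→0; π[10]=0 (border '')
j=11 s[j]='b': π[11]=1 (border 'b')
j=12 s[j]='b': k: 1→0; π[12]=1 (border 'b')
j=13 s[j]='b': k: 1→0; π[13]=1 (border 'b')
j=14 s[j]='b': k: 1→0; π[14]=1 (border 'b')
j=15 s[j]='b': k: 1→0; π[15]=1 (border 'b')
j=16 s[j]='a': π[16]=2 (border 'ba')
j=17 s[j]='a': π[17]=3 (border 'baa')
j=18 s[j]='a': π[18]=4 (border 'baaa')
j=19 s[j]='a': k: 4→0; π[19]=0 (border '')
j=20 s[j]='a': π[20]=0 (border '')
j=21 s[j]='a': π[21]=0 (border '')

[0, 0, 0, 0, 1, 2, 1, 2, 3, 4, 0, 1, 1, 1, 1, 1, 2, 3, 4, 0, 0, 0]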